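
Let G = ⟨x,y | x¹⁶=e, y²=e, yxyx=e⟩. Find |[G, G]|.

G' = [G, G] is generated by all commutators. The generator-pair commutators are: [x, y] = x².
The subgroup they normally generate is {e, x², x⁴, x⁶, x⁸, x¹⁰, x¹², x¹⁴}, of order 8.
Check: |G/G'| = 32/8 = 4 is the order of the abelianisation.

Answer: 8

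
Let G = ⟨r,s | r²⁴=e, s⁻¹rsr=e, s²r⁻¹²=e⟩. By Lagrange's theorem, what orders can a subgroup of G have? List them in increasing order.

|G| = 48 = 2⁴ · 3. By Lagrange's theorem the order of any subgroup divides 48; the divisors of 48 are 1, 2, 3, 4, 6, 8, 12, 16, 24, 48.

Answer: 1, 2, 3, 4, 6, 8, 12, 16, 24, 48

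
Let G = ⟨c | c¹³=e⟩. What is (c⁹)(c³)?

Compute (c⁹) · (c³) by multiplying left to right and reducing via the relations at each step:
  (c⁹) · c³ = c¹²

Answer: c¹²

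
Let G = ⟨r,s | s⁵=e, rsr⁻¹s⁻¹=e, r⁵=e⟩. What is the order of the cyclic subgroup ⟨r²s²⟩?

|⟨r²s²⟩| equals the order of r²s². Compute successive powers until reaching e:
  (r²s²)¹ = r²s², (r²s²)² = r⁴s⁴, (r²s²)³ = rs, (r²s²)⁴ = r³s³, (r²s²)⁵ = e.
The smallest positive k with (r²s²)ᵏ = e is 5, so |⟨r²s²⟩| = 5.

Answer: 5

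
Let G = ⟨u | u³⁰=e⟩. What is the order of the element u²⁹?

Compute successive powers until reaching e:
  (u²⁹)¹ = u²⁹, (u²⁹)² = u²⁸, (u²⁹)³ = u²⁷, (u²⁹)⁴ = u²⁶, (u²⁹)⁵ = u²⁵, (u²⁹)⁶ = u²⁴, (u²⁹)⁷ = u²³, (u²⁹)⁸ = u²², (u²⁹)⁹ = u²¹, (u²⁹)¹⁰ = u²⁰, (u²⁹)¹¹ = u¹⁹, (u²⁹)¹² = u¹⁸, (u²⁹)¹³ = u¹⁷, (u²⁹)¹⁴ = u¹⁶, (u²⁹)¹⁵ = u¹⁵, (u²⁹)¹⁶ = u¹⁴, (u²⁹)¹⁷ = u¹³, (u²⁹)¹⁸ = u¹², (u²⁹)¹⁹ = u¹¹, (u²⁹)²⁰ = u¹⁰, (u²⁹)²¹ = u⁹, (u²⁹)²² = u⁸, (u²⁹)²³ = u⁷, (u²⁹)²⁴ = u⁶, (u²⁹)²⁵ = u⁵, (u²⁹)²⁶ = u⁴, (u²⁹)²⁷ = u³, (u²⁹)²⁸ = u², (u²⁹)²⁹ = u, (u²⁹)³⁰ = e.
The smallest positive k with (u²⁹)ᵏ = e is 30.

Answer: 30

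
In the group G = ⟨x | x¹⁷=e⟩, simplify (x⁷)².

Compute successive powers of (x⁷), reducing at each step:
  (x⁷)²: (x⁷) · x⁷ = x¹⁴

Answer: x¹⁴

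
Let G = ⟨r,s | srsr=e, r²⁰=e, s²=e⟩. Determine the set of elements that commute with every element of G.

An element z ∈ Z(G) iff z commutes with every generator.
For example r¹⁰ is central: (r¹⁰)·r = r¹¹ = r·(r¹⁰); (r¹⁰)·s = r¹⁰s = s·(r¹⁰).
Whereas r ∉ Z(G) since r·s = rs ≠ r¹⁹s = s·r.
Checking each of the 40 elements this way gives Z(G) = {e, r¹⁰}, of order 2.

Answer: {e, r¹⁰}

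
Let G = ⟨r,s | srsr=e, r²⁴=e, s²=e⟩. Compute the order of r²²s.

Compute successive powers until reaching e:
  (r²²s)¹ = r²²s, (r²²s)² = e.
The smallest positive k with (r²²s)ᵏ = e is 2.

Answer: 2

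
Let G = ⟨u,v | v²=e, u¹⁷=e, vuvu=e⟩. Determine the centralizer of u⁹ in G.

⟨u⁹⟩ ⊆ C_G(u⁹) since powers of u⁹ commute with u⁹; so |C_G(u⁹)| ≥ |⟨u⁹⟩| = 17.
By orbit–stabilizer, |C_G(u⁹)| = |G| / |conj. class of u⁹| = 34 / 2 = 17.
The 17 elements commuting with u⁹ are {e, u, u², u³, u⁴, u⁵, u⁶, u⁷, u⁸, u⁹, u¹⁰, u¹¹, u¹², u¹³, u¹⁴, u¹⁵, u¹⁶}.

Answer: {e, u, u², u³, u⁴, u⁵, u⁶, u⁷, u⁸, u⁹, u¹⁰, u¹¹, u¹², u¹³, u¹⁴, u¹⁵, u¹⁶}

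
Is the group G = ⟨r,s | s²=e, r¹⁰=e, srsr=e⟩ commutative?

r·s = rs but s·r = r⁹s, so r·s ≠ s·r and G is not abelian.

Answer: No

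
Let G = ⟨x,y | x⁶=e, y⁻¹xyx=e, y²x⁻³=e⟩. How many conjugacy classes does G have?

The conjugacy classes (representative and size) are:
  [e] (size 1), [x] (size 2), [x²] (size 2), [x³] (size 1), [xy⁻¹] (size 3), [x²y⁻¹] (size 3).
Class equation: 1 + 2 + 2 + 1 + 3 + 3 = 12 = |G|. So G has 6 conjugacy classes.

Answer: 6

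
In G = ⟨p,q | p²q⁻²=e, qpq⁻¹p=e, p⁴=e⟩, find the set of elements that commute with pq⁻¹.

⟨pq⁻¹⟩ ⊆ C_G(pq⁻¹) since powers of pq⁻¹ commute with pq⁻¹; so |C_G(pq⁻¹)| ≥ |⟨pq⁻¹⟩| = 4.
By orbit–stabilizer, |C_G(pq⁻¹)| = |G| / |conj. class of pq⁻¹| = 8 / 2 = 4.
The 4 elements commuting with pq⁻¹ are {e, p², pq⁻¹, pq}.

Answer: {e, p², pq⁻¹, pq}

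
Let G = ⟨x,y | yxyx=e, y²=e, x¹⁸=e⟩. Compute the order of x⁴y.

Compute successive powers until reaching e:
  (x⁴y)¹ = x⁴y, (x⁴y)² = e.
The smallest positive k with (x⁴y)ᵏ = e is 2.

Answer: 2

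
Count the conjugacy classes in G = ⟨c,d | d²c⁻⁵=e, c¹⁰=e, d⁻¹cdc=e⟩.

The conjugacy classes (representative and size) are:
  [e] (size 1), [c] (size 2), [c⁸] (size 2), [c⁷] (size 2), [c⁴] (size 2), [c⁵] (size 1), [c⁴d] (size 5), [c²d⁻¹] (size 5).
Class equation: 1 + 2 + 2 + 2 + 2 + 1 + 5 + 5 = 20 = |G|. So G has 8 conjugacy classes.

Answer: 8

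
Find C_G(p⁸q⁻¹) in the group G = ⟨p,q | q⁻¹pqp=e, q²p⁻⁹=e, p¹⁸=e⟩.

⟨p⁸q⁻¹⟩ ⊆ C_G(p⁸q⁻¹) since powers of p⁸q⁻¹ commute with p⁸q⁻¹; so |C_G(p⁸q⁻¹)| ≥ |⟨p⁸q⁻¹⟩| = 4.
By orbit–stabilizer, |C_G(p⁸q⁻¹)| = |G| / |conj. class of p⁸q⁻¹| = 36 / 9 = 4.
The 4 elements commuting with p⁸q⁻¹ are {e, p⁹, p⁸q, p⁸q⁻¹}.

Answer: {e, p⁹, p⁸q, p⁸q⁻¹}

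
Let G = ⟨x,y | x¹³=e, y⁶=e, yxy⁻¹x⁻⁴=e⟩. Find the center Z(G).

An element z ∈ Z(G) iff z commutes with every generator.
For example e is central: e·x = x = x·e; e·y = y = y·e.
Whereas x ∉ Z(G) since x·y = xy ≠ x⁴y = y·x.
Checking each of the 78 elements this way gives Z(G) = {e}, of order 1.

Answer: {e}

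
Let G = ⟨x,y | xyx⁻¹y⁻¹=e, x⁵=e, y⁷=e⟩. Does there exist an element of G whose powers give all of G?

|G| = 35. The element xy has order 35 (its powers give 35 distinct elements), so ⟨xy⟩ = G and G is cyclic.

Answer: Yes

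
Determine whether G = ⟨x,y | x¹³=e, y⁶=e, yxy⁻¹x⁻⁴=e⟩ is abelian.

x·y = xy but y·x = x⁴y, so x·y ≠ y·x and G is not abelian.

Answer: No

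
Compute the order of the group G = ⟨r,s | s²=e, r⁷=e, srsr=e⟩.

Enumerate words in the generators, reducing via the relations: the distinct elements are
  {e, r, s, rs, r², r³, r⁴, r⁵, r⁶, r²s, r³s, r⁴s, r⁵s, r⁶s}.
No further products give new elements, so |G| = 14.

Answer: 14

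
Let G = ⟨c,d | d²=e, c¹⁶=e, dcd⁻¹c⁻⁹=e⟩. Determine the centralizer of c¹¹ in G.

⟨c¹¹⟩ ⊆ C_G(c¹¹) since powers of c¹¹ commute with c¹¹; so |C_G(c¹¹)| ≥ |⟨c¹¹⟩| = 16.
By orbit–stabilizer, |C_G(c¹¹)| = |G| / |conj. class of c¹¹| = 32 / 2 = 16.
The 16 elements commuting with c¹¹ are {e, c, c², c³, c⁴, c⁵, c⁶, c⁷, c⁸, c⁹, c¹⁰, c¹¹, c¹², c¹³, c¹⁴, c¹⁵}.

Answer: {e, c, c², c³, c⁴, c⁵, c⁶, c⁷, c⁸, c⁹, c¹⁰, c¹¹, c¹², c¹³, c¹⁴, c¹⁵}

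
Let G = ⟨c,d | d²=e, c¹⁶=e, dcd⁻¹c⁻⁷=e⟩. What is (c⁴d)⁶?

Compute successive powers of (c⁴d), reducing at each step:
  (c⁴d)²: (c⁴d) · c⁴ = d;   d · d = e
  (c⁴d)³: e · c⁴ = c⁴;   (c⁴) · d = c⁴d
  (c⁴d)⁴: (c⁴d) · c⁴ = d;   d · d = e
  (c⁴d)⁵: e · c⁴ = c⁴;   (c⁴) · d = c⁴d
  (c⁴d)⁶: (c⁴d) · c⁴ = d;   d · d = e

Answer: e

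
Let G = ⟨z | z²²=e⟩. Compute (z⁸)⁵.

Compute successive powers of (z⁸), reducing at each step:
  (z⁸)²: (z⁸) · z⁸ = z¹⁶
  (z⁸)³: (z¹⁶) · z⁸ = z²
  (z⁸)⁴: (z²) · z⁸ = z¹⁰
  (z⁸)⁵: (z¹⁰) · z⁸ = z¹⁸

Answer: z¹⁸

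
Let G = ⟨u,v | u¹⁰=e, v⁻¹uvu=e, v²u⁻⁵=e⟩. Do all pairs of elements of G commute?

u·v = uv but v·u = u⁴v⁻¹, so u·v ≠ v·u and G is not abelian.

Answer: No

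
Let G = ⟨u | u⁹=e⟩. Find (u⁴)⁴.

Compute successive powers of (u⁴), reducing at each step:
  (u⁴)²: (u⁴) · u⁴ = u⁸
  (u⁴)³: (u⁸) · u⁴ = u³
  (u⁴)⁴: (u³) · u⁴ = u⁷

Answer: u⁷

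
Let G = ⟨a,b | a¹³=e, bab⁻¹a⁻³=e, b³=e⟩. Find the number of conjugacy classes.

The conjugacy classes (representative and size) are:
  [e] (size 1), [a] (size 3), [a⁵] (size 3), [a¹⁰] (size 3), [a⁸] (size 3), [a¹⁰b] (size 13), [a⁷b²] (size 13).
Class equation: 1 + 3 + 3 + 3 + 3 + 13 + 13 = 39 = |G|. So G has 7 conjugacy classes.

Answer: 7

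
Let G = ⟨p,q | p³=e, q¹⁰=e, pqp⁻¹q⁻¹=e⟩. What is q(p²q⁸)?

Compute q · (p²q⁸) by multiplying left to right and reducing via the relations at each step:
  q · p² = p²q
  (p²q) · q⁸ = p²q⁹

Answer: p²q⁹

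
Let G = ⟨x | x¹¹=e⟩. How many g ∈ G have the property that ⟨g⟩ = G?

G is cyclic of order 11. An element generates G iff its order is 11, and a cyclic group of order 11 has exactly φ(11) = 10 such elements.

Answer: 10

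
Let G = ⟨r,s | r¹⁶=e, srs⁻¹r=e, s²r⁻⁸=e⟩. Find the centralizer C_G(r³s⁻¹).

⟨r³s⁻¹⟩ ⊆ C_G(r³s⁻¹) since powers of r³s⁻¹ commute with r³s⁻¹; so |C_G(r³s⁻¹)| ≥ |⟨r³s⁻¹⟩| = 4.
By orbit–stabilizer, |C_G(r³s⁻¹)| = |G| / |conj. class of r³s⁻¹| = 32 / 8 = 4.
The 4 elements commuting with r³s⁻¹ are {e, r⁸, r³s, r³s⁻¹}.

Answer: {e, r⁸, r³s, r³s⁻¹}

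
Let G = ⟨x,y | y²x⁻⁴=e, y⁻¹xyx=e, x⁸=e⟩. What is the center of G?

An element z ∈ Z(G) iff z commutes with every generator.
For example x⁴ is central: (x⁴)·x = x⁵ = x·(x⁴); (x⁴)·y = y⁻¹ = y·(x⁴).
Whereas x ∉ Z(G) since x·y = xy ≠ x³y⁻¹ = y·x.
Checking each of the 16 elements this way gives Z(G) = {e, x⁴}, of order 2.

Answer: {e, x⁴}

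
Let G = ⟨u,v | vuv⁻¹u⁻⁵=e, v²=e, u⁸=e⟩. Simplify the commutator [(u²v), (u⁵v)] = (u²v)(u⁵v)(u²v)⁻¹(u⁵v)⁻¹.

[(u²v), (u⁵v)] = (u²v)·(u⁵v)·(u²v)⁻¹·(u⁵v)⁻¹.
  (u²v) · (u⁵v) = u³
  (u³) · (u⁶v) = uv
  (uv) · (u⁷v) = u⁴

Answer: u⁴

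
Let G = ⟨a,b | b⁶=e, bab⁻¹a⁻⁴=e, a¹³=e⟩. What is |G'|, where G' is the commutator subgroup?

G' = [G, G] is generated by all commutators. The generator-pair commutators are: [a, b] = a¹⁰.
The subgroup they normally generate is {e, a, a², a³, a⁴, a⁵, a⁶, a⁷, a⁸, a⁹, a¹⁰, a¹¹, a¹²}, of order 13.
Check: |G/G'| = 78/13 = 6 is the order of the abelianisation.

Answer: 13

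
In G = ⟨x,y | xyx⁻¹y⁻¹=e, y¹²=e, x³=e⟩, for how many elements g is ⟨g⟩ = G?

⟨g⟩ = G would require ord(g) = |G| = 36, but the maximum element order in G is 12 < 36. So G is not cyclic and no single element generates it: the count is 0.

Answer: 0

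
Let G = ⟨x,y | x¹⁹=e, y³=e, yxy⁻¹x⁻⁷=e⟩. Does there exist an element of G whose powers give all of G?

Every cyclic group is abelian. But x·y = xy while y·x = x⁷y, so x·y ≠ y·x and G is not abelian. Hence G is not cyclic.

Answer: No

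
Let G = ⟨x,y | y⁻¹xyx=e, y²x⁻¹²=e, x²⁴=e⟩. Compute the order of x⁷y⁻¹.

Compute successive powers until reaching e:
  (x⁷y⁻¹)¹ = x⁷y⁻¹, (x⁷y⁻¹)² = x¹², (x⁷y⁻¹)³ = x⁷y, (x⁷y⁻¹)⁴ = e.
The smallest positive k with (x⁷y⁻¹)ᵏ = e is 4.

Answer: 4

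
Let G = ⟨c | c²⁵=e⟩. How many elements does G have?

G is generated by a single element, so G is cyclic. The relator gives c²⁵ = e and no smaller power is forced to be e, so the 25 powers {c, e, c², c³, c⁴, c⁵, c⁶, c⁷, c⁸, c⁹, c²², c²³, c²¹, c²⁰, c²⁴, c¹², c¹³, c¹¹, c¹⁰, c¹⁴, c¹⁵, c¹⁶, c¹⁷, c¹⁸, c¹⁹} are distinct. Hence |G| = 25.

Answer: 25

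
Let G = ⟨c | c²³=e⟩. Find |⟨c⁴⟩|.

|⟨c⁴⟩| equals the order of c⁴. Compute successive powers until reaching e:
  (c⁴)¹ = c⁴, (c⁴)² = c⁸, (c⁴)³ = c¹², (c⁴)⁴ = c¹⁶, (c⁴)⁵ = c²⁰, (c⁴)⁶ = c, (c⁴)⁷ = c⁵, (c⁴)⁸ = c⁹, (c⁴)⁹ = c¹³, (c⁴)¹⁰ = c¹⁷, (c⁴)¹¹ = c²¹, (c⁴)¹² = c², (c⁴)¹³ = c⁶, (c⁴)¹⁴ = c¹⁰, (c⁴)¹⁵ = c¹⁴, (c⁴)¹⁶ = c¹⁸, (c⁴)¹⁷ = c²², (c⁴)¹⁸ = c³, (c⁴)¹⁹ = c⁷, (c⁴)²⁰ = c¹¹, (c⁴)²¹ = c¹⁵, (c⁴)²² = c¹⁹, (c⁴)²³ = e.
The smallest positive k with (c⁴)ᵏ = e is 23, so |⟨c⁴⟩| = 23.

Answer: 23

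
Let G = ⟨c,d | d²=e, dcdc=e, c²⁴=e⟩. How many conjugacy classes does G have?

The conjugacy classes (representative and size) are:
  [e] (size 1), [c²³] (size 2), [c²] (size 2), [c³] (size 2), [c²⁰] (size 2), [c¹⁹] (size 2), [c⁶] (size 2), [c⁷] (size 2), [c⁸] (size 2), [c⁹] (size 2), [c¹⁴] (size 2), [c¹¹] (size 2), [c¹²] (size 1), [c⁴d] (size 12), [c⁵d] (size 12).
Class equation: 1 + 2 + 2 + 2 + 2 + 2 + 2 + 2 + 2 + 2 + 2 + 2 + 1 + 12 + 12 = 48 = |G|. So G has 15 conjugacy classes.

Answer: 15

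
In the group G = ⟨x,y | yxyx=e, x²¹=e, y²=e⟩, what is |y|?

Compute successive powers until reaching e:
  y¹ = y, y² = e.
The smallest positive k with yᵏ = e is 2.

Answer: 2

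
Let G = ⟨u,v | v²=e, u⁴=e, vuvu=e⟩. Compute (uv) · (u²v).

Compute (uv) · (u²v) by multiplying left to right and reducing via the relations at each step:
  (uv) · u² = u³v
  (u³v) · v = u³

Answer: u³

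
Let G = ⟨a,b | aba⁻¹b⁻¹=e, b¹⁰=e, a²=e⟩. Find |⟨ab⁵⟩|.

|⟨ab⁵⟩| equals the order of ab⁵. Compute successive powers until reaching e:
  (ab⁵)¹ = ab⁵, (ab⁵)² = e.
The smallest positive k with (ab⁵)ᵏ = e is 2, so |⟨ab⁵⟩| = 2.

Answer: 2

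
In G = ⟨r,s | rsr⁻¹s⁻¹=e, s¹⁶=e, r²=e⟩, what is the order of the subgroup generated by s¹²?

|⟨s¹²⟩| equals the order of s¹². Compute successive powers until reaching e:
  (s¹²)¹ = s¹², (s¹²)² = s⁸, (s¹²)³ = s⁴, (s¹²)⁴ = e.
The smallest positive k with (s¹²)ᵏ = e is 4, so |⟨s¹²⟩| = 4.

Answer: 4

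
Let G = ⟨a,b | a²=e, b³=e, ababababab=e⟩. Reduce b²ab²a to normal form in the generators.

Multiply left to right, reducing at each step:
  (b²) · a = b²a
  (b²a) · b² = b²ab²
  (b²ab²) · a = b²ab²a

Answer: b²ab²a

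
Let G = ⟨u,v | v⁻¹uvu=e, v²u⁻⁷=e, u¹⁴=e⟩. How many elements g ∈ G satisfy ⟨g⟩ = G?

⟨g⟩ = G would require ord(g) = |G| = 28, but the maximum element order in G is 14 < 28. So G is not cyclic and no single element generates it: the count is 0.

Answer: 0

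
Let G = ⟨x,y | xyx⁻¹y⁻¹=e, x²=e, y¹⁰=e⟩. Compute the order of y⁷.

Compute successive powers until reaching e:
  (y⁷)¹ = y⁷, (y⁷)² = y⁴, (y⁷)³ = y, (y⁷)⁴ = y⁸, (y⁷)⁵ = y⁵, (y⁷)⁶ = y², (y⁷)⁷ = y⁹, (y⁷)⁸ = y⁶, (y⁷)⁹ = y³, (y⁷)¹⁰ = e.
The smallest positive k with (y⁷)ᵏ = e is 10.

Answer: 10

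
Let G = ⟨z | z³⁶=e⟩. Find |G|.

G is generated by a single element, so G is cyclic. The relator gives z³⁶ = e and no smaller power is forced to be e, so the 36 powers {e, z, z², z³, z⁴, z⁵, z⁶, z⁷, z⁸, z⁹, z²², z²³, z²¹, z²⁰, z²⁴, z²⁵, z²⁶, z²⁷, z²⁸, z²⁹, z³², z³³, z³¹, z³⁰, z³⁴, z³⁵, z¹², z¹³, z¹¹, z¹⁰, z¹⁴, z¹⁵, z¹⁶, z¹⁷, z¹⁸, z¹⁹} are distinct. Hence |G| = 36.

Answer: 36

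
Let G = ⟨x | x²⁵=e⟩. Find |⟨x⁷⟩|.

|⟨x⁷⟩| equals the order of x⁷. Compute successive powers until reaching e:
  (x⁷)¹ = x⁷, (x⁷)² = x¹⁴, (x⁷)³ = x²¹, (x⁷)⁴ = x³, (x⁷)⁵ = x¹⁰, (x⁷)⁶ = x¹⁷, (x⁷)⁷ = x²⁴, (x⁷)⁸ = x⁶, (x⁷)⁹ = x¹³, (x⁷)¹⁰ = x²⁰, (x⁷)¹¹ = x², (x⁷)¹² = x⁹, (x⁷)¹³ = x¹⁶, (x⁷)¹⁴ = x²³, (x⁷)¹⁵ = x⁵, (x⁷)¹⁶ = x¹², (x⁷)¹⁷ = x¹⁹, (x⁷)¹⁸ = x, (x⁷)¹⁹ = x⁸, (x⁷)²⁰ = x¹⁵, (x⁷)²¹ = x²², (x⁷)²² = x⁴, (x⁷)²³ = x¹¹, (x⁷)²⁴ = x¹⁸, (x⁷)²⁵ = e.
The smallest positive k with (x⁷)ᵏ = e is 25, so |⟨x⁷⟩| = 25.

Answer: 25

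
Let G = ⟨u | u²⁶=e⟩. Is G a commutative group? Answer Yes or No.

G has a single generator, so G is cyclic and hence abelian.

Answer: Yes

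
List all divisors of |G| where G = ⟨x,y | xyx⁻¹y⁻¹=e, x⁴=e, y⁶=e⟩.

|G| = 24 = 2³ · 3. By Lagrange's theorem the order of any subgroup divides 24; the divisors of 24 are 1, 2, 3, 4, 6, 8, 12, 24.

Answer: 1, 2, 3, 4, 6, 8, 12, 24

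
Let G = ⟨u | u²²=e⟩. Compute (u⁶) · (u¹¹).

Compute (u⁶) · (u¹¹) by multiplying left to right and reducing via the relations at each step:
  (u⁶) · u¹¹ = u¹⁷

Answer: u¹⁷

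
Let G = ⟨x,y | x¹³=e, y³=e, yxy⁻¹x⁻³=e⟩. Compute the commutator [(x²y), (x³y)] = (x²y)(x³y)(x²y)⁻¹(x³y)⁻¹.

[(x²y), (x³y)] = (x²y)·(x³y)·(x²y)⁻¹·(x³y)⁻¹.
  (x²y) · (x³y) = x¹¹y²
  (x¹¹y²) · (x⁸y²) = x⁵y
  (x⁵y) · (x¹²y²) = x²

Answer: x²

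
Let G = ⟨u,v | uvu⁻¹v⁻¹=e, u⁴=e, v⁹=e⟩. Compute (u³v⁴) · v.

Compute (u³v⁴) · v by multiplying left to right and reducing via the relations at each step:
  (u³v⁴) · v = u³v⁵

Answer: u³v⁵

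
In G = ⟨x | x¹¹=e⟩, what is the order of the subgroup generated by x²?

|⟨x²⟩| equals the order of x². Compute successive powers until reaching e:
  (x²)¹ = x², (x²)² = x⁴, (x²)³ = x⁶, (x²)⁴ = x⁸, (x²)⁵ = x¹⁰, (x²)⁶ = x, (x²)⁷ = x³, (x²)⁸ = x⁵, (x²)⁹ = x⁷, (x²)¹⁰ = x⁹, (x²)¹¹ = e.
The smallest positive k with (x²)ᵏ = e is 11, so |⟨x²⟩| = 11.

Answer: 11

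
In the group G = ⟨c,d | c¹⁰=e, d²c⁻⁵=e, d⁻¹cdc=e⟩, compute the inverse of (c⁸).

The order of (c⁸) is 5 (smallest k with (c⁸)ᵏ = e), so (c⁸)⁻¹ = (c⁸)⁴ = c².
Check: (c⁸) · (c²) → (c⁸) · c² = e, giving e as required.

Answer: c²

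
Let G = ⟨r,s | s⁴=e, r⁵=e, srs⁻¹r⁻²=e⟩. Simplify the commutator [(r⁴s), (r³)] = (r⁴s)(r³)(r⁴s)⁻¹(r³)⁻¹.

[(r⁴s), (r³)] = (r⁴s)·(r³)·(r⁴s)⁻¹·(r³)⁻¹.
  (r⁴s) · (r³) = s
  s · (r³s³) = r
  r · (r²) = r³

Answer: r³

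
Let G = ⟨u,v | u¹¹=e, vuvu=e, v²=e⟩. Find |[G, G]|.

G' = [G, G] is generated by all commutators. The generator-pair commutators are: [u, v] = u².
The subgroup they normally generate is {e, u, u², u³, u⁴, u⁵, u⁶, u⁷, u⁸, u⁹, u¹⁰}, of order 11.
Check: |G/G'| = 22/11 = 2 is the order of the abelianisation.

Answer: 11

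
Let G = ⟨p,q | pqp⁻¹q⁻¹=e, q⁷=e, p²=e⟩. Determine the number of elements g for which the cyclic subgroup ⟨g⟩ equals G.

G is cyclic of order 14. An element generates G iff its order is 14, and a cyclic group of order 14 has exactly φ(14) = 6 such elements.

Answer: 6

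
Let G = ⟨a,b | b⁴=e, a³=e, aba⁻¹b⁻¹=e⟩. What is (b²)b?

Compute (b²) · b by multiplying left to right and reducing via the relations at each step:
  (b²) · b = b³

Answer: b³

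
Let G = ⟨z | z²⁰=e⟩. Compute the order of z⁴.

Compute successive powers until reaching e:
  (z⁴)¹ = z⁴, (z⁴)² = z⁸, (z⁴)³ = z¹², (z⁴)⁴ = z¹⁶, (z⁴)⁵ = e.
The smallest positive k with (z⁴)ᵏ = e is 5.

Answer: 5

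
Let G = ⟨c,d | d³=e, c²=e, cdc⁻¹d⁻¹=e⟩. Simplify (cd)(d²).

Compute (cd) · (d²) by multiplying left to right and reducing via the relations at each step:
  (cd) · d² = c

Answer: c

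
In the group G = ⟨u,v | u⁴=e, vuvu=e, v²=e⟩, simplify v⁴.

Compute successive powers of v, reducing at each step:
  v²: v · v = e
  v³: e · v = v
  v⁴: v · v = e

Answer: e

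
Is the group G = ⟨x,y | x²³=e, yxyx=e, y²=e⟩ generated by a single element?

Every cyclic group is abelian. But x·y = xy while y·x = x²²y, so x·y ≠ y·x and G is not abelian. Hence G is not cyclic.

Answer: No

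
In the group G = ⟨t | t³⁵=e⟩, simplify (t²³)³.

Compute successive powers of (t²³), reducing at each step:
  (t²³)²: (t²³) · t²³ = t¹¹
  (t²³)³: (t¹¹) · t²³ = t³⁴

Answer: t³⁴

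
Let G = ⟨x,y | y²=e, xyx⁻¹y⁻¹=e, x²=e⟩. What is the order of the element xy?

Compute successive powers until reaching e:
  (xy)¹ = xy, (xy)² = e.
The smallest positive k with (xy)ᵏ = e is 2.

Answer: 2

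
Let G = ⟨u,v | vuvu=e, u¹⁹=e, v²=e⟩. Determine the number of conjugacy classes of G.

The conjugacy classes (representative and size) are:
  [e] (size 1), [u¹⁸] (size 2), [u²] (size 2), [u¹⁶] (size 2), [u⁴] (size 2), [u¹⁴] (size 2), [u¹³] (size 2), [u¹²] (size 2), [u⁸] (size 2), [u⁹] (size 2), [v] (size 19).
Class equation: 1 + 2 + 2 + 2 + 2 + 2 + 2 + 2 + 2 + 2 + 19 = 38 = |G|. So G has 11 conjugacy classes.

Answer: 11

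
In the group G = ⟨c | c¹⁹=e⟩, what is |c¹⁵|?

Compute successive powers until reaching e:
  (c¹⁵)¹ = c¹⁵, (c¹⁵)² = c¹¹, (c¹⁵)³ = c⁷, (c¹⁵)⁴ = c³, (c¹⁵)⁵ = c¹⁸, (c¹⁵)⁶ = c¹⁴, (c¹⁵)⁷ = c¹⁰, (c¹⁵)⁸ = c⁶, (c¹⁵)⁹ = c², (c¹⁵)¹⁰ = c¹⁷, (c¹⁵)¹¹ = c¹³, (c¹⁵)¹² = c⁹, (c¹⁵)¹³ = c⁵, (c¹⁵)¹⁴ = c, (c¹⁵)¹⁵ = c¹⁶, (c¹⁵)¹⁶ = c¹², (c¹⁵)¹⁷ = c⁸, (c¹⁵)¹⁸ = c⁴, (c¹⁵)¹⁹ = e.
The smallest positive k with (c¹⁵)ᵏ = e is 19.

Answer: 19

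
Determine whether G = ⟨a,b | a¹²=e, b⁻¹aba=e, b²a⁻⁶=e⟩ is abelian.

a·b = ab but b·a = a⁵b⁻¹, so a·b ≠ b·a and G is not abelian.

Answer: No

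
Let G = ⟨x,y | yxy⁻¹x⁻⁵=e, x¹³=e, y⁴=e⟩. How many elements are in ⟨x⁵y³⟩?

|⟨x⁵y³⟩| equals the order of x⁵y³. Compute successive powers until reaching e:
  (x⁵y³)¹ = x⁵y³, (x⁵y³)² = x⁶y², (x⁵y³)³ = xy, (x⁵y³)⁴ = e.
The smallest positive k with (x⁵y³)ᵏ = e is 4, so |⟨x⁵y³⟩| = 4.

Answer: 4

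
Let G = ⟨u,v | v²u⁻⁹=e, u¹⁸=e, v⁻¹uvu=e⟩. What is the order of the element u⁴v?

Compute successive powers until reaching e:
  (u⁴v)¹ = u⁴v, (u⁴v)² = u⁹, (u⁴v)³ = u⁴v⁻¹, (u⁴v)⁴ = e.
The smallest positive k with (u⁴v)ᵏ = e is 4.

Answer: 4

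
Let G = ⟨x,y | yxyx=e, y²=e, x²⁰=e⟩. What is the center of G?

An element z ∈ Z(G) iff z commutes with every generator.
For example x¹⁰ is central: (x¹⁰)·x = x¹¹ = x·(x¹⁰); (x¹⁰)·y = x¹⁰y = y·(x¹⁰).
Whereas x ∉ Z(G) since x·y = xy ≠ x¹⁹y = y·x.
Checking each of the 40 elements this way gives Z(G) = {e, x¹⁰}, of order 2.

Answer: {e, x¹⁰}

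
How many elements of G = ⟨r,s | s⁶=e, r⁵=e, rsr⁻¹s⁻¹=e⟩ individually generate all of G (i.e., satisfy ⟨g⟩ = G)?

G is cyclic of order 30. An element generates G iff its order is 30, and a cyclic group of order 30 has exactly φ(30) = 8 such elements.

Answer: 8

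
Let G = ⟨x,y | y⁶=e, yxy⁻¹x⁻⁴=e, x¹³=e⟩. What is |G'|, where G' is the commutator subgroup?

G' = [G, G] is generated by all commutators. The generator-pair commutators are: [x, y] = x¹⁰.
The subgroup they normally generate is {e, x, x², x³, x⁴, x⁵, x⁶, x⁷, x⁸, x⁹, x¹⁰, x¹¹, x¹²}, of order 13.
Check: |G/G'| = 78/13 = 6 is the order of the abelianisation.

Answer: 13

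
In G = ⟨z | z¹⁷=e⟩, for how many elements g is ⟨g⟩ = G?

G is cyclic of order 17. An element generates G iff its order is 17, and a cyclic group of order 17 has exactly φ(17) = 16 such elements.

Answer: 16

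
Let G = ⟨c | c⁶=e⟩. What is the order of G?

G is generated by a single element, so G is cyclic. The relator gives c⁶ = e and no smaller power is forced to be e, so the 6 powers {c, e, c², c³, c⁴, c⁵} are distinct. Hence |G| = 6.

Answer: 6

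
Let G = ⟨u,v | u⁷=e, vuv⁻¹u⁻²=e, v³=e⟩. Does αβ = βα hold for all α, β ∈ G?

u·v = uv but v·u = u²v, so u·v ≠ v·u and G is not abelian.

Answer: No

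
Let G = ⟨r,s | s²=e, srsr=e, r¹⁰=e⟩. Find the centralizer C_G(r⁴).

⟨r⁴⟩ ⊆ C_G(r⁴) since powers of r⁴ commute with r⁴; so |C_G(r⁴)| ≥ |⟨r⁴⟩| = 5.
By orbit–stabilizer, |C_G(r⁴)| = |G| / |conj. class of r⁴| = 20 / 2 = 10.
The 10 elements commuting with r⁴ are {e, r, r², r³, r⁴, r⁵, r⁶, r⁷, r⁸, r⁹}.

Answer: {e, r, r², r³, r⁴, r⁵, r⁶, r⁷, r⁸, r⁹}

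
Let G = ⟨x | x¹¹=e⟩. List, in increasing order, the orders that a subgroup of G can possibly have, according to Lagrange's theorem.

|G| = 11 = 11. By Lagrange's theorem the order of any subgroup divides 11; the divisors of 11 are 1, 11.

Answer: 1, 11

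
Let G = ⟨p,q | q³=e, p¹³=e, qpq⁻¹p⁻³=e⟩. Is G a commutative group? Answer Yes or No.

p·q = pq but q·p = p³q, so p·q ≠ q·p and G is not abelian.

Answer: No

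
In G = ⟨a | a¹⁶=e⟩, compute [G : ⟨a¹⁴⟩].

First find ord(a¹⁴) by computing successive powers:
  (a¹⁴)¹ = a¹⁴, (a¹⁴)² = a¹², (a¹⁴)³ = a¹⁰, (a¹⁴)⁴ = a⁸, (a¹⁴)⁵ = a⁶, (a¹⁴)⁶ = a⁴, (a¹⁴)⁷ = a², (a¹⁴)⁸ = e.
So |⟨a¹⁴⟩| = ord(a¹⁴) = 8. With |G| = 16, by Lagrange [G : ⟨a¹⁴⟩] = 16/8 = 2.

Answer: 2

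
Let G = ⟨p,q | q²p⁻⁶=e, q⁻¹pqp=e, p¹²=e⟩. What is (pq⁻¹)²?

Compute successive powers of (pq⁻¹), reducing at each step:
  (pq⁻¹)²: (pq⁻¹) · p = q⁻¹;   (q⁻¹) · q⁻¹ = p⁶

Answer: p⁶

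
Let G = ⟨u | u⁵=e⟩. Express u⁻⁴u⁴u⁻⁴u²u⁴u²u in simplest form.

Multiply left to right, reducing at each step:
  u · u⁴ = e
  e · u⁻⁴ = u
  u · u² = u³
  (u³) · u⁴ = u²
  (u²) · u² = u⁴
  (u⁴) · u = e

Answer: e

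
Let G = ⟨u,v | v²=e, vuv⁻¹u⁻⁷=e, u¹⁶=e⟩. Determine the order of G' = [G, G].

G' = [G, G] is generated by all commutators. The generator-pair commutators are: [u, v] = u¹⁰.
The subgroup they normally generate is {e, u², u⁴, u⁶, u⁸, u¹⁰, u¹², u¹⁴}, of order 8.
Check: |G/G'| = 32/8 = 4 is the order of the abelianisation.

Answer: 8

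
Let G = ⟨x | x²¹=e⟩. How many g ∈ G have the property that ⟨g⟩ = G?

G is cyclic of order 21. An element generates G iff its order is 21, and a cyclic group of order 21 has exactly φ(21) = 12 such elements.

Answer: 12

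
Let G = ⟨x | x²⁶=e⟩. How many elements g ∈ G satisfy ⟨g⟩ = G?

G is cyclic of order 26. An element generates G iff its order is 26, and a cyclic group of order 26 has exactly φ(26) = 12 such elements.

Answer: 12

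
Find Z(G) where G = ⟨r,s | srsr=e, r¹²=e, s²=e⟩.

An element z ∈ Z(G) iff z commutes with every generator.
For example r⁶ is central: (r⁶)·r = r⁷ = r·(r⁶); (r⁶)·s = r⁶s = s·(r⁶).
Whereas r ∉ Z(G) since r·s = rs ≠ r¹¹s = s·r.
Checking each of the 24 elements this way gives Z(G) = {e, r⁶}, of order 2.

Answer: {e, r⁶}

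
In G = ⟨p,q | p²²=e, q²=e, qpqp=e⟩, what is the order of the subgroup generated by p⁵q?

|⟨p⁵q⟩| equals the order of p⁵q. Compute successive powers until reaching e:
  (p⁵q)¹ = p⁵q, (p⁵q)² = e.
The smallest positive k with (p⁵q)ᵏ = e is 2, so |⟨p⁵q⟩| = 2.

Answer: 2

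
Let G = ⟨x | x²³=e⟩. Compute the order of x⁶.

Compute successive powers until reaching e:
  (x⁶)¹ = x⁶, (x⁶)² = x¹², (x⁶)³ = x¹⁸, (x⁶)⁴ = x, (x⁶)⁵ = x⁷, (x⁶)⁶ = x¹³, (x⁶)⁷ = x¹⁹, (x⁶)⁸ = x², (x⁶)⁹ = x⁸, (x⁶)¹⁰ = x¹⁴, (x⁶)¹¹ = x²⁰, (x⁶)¹² = x³, (x⁶)¹³ = x⁹, (x⁶)¹⁴ = x¹⁵, (x⁶)¹⁵ = x²¹, (x⁶)¹⁶ = x⁴, (x⁶)¹⁷ = x¹⁰, (x⁶)¹⁸ = x¹⁶, (x⁶)¹⁹ = x²², (x⁶)²⁰ = x⁵, (x⁶)²¹ = x¹¹, (x⁶)²² = x¹⁷, (x⁶)²³ = e.
The smallest positive k with (x⁶)ᵏ = e is 23.

Answer: 23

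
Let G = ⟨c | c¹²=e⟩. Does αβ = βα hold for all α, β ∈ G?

G has a single generator, so G is cyclic and hence abelian.

Answer: Yes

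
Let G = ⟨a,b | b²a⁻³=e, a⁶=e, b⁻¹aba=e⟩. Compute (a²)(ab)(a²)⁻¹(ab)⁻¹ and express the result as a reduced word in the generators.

[(a²), (ab)] = (a²)·(ab)·(a²)⁻¹·(ab)⁻¹.
  (a²) · (ab) = b⁻¹
  (b⁻¹) · (a⁴) = a²b⁻¹
  (a²b⁻¹) · (ab⁻¹) = a⁴

Answer: a⁴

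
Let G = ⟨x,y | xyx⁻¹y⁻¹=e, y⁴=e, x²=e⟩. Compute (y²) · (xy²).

Compute (y²) · (xy²) by multiplying left to right and reducing via the relations at each step:
  (y²) · x = xy²
  (xy²) · y² = x

Answer: x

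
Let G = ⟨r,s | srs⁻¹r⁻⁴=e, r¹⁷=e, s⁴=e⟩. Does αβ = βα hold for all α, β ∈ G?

r·s = rs but s·r = r⁴s, so r·s ≠ s·r and G is not abelian.

Answer: No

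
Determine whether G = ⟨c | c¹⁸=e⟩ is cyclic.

|G| = 18. The element c has order 18 (its powers give 18 distinct elements), so ⟨c⟩ = G and G is cyclic.

Answer: Yes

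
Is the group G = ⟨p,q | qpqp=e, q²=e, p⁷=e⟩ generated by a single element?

Every cyclic group is abelian. But p·q = pq while q·p = p⁶q, so p·q ≠ q·p and G is not abelian. Hence G is not cyclic.

Answer: No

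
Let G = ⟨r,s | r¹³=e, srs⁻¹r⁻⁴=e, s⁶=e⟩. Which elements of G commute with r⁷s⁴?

⟨r⁷s⁴⟩ ⊆ C_G(r⁷s⁴) since powers of r⁷s⁴ commute with r⁷s⁴; so |C_G(r⁷s⁴)| ≥ |⟨r⁷s⁴⟩| = 3.
By orbit–stabilizer, |C_G(r⁷s⁴)| = |G| / |conj. class of r⁷s⁴| = 78 / 13 = 6.
The 6 elements commuting with r⁷s⁴ are {e, rs, r³s⁵, r⁵s², r⁷s⁴, r⁸s³}.

Answer: {e, rs, r³s⁵, r⁵s², r⁷s⁴, r⁸s³}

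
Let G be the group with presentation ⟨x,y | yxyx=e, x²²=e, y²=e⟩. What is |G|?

Enumerate words in the generators, reducing via the relations: the distinct elements are
  {e, x, y, xy, x², x³, x⁴, x⁵, x⁶, x⁷, x⁸, x⁹, x²y, x²¹, x²⁰, x³y, x¹², x¹³, x¹¹, x¹⁰, x¹⁴, x¹⁵, x¹⁶, x¹⁷, x¹⁸, x¹⁹, x⁴y, x⁵y, x⁶y, x⁷y, x⁸y, x⁹y, x²¹y, x²⁰y, x¹²y, x¹³y, x¹¹y, x¹⁰y, x¹⁴y, x¹⁵y, x¹⁶y, x¹⁷y, x¹⁸y, x¹⁹y}.
No further products give new elements, so |G| = 44.

Answer: 44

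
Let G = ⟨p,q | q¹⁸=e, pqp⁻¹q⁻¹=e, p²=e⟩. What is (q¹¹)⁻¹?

The order of (q¹¹) is 18 (smallest k with (q¹¹)ᵏ = e), so (q¹¹)⁻¹ = (q¹¹)¹⁷ = q⁷.
Check: (q¹¹) · (q⁷) → (q¹¹) · q⁷ = e, giving e as required.

Answer: q⁷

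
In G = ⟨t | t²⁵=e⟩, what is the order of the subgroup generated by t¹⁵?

|⟨t¹⁵⟩| equals the order of t¹⁵. Compute successive powers until reaching e:
  (t¹⁵)¹ = t¹⁵, (t¹⁵)² = t⁵, (t¹⁵)³ = t²⁰, (t¹⁵)⁴ = t¹⁰, (t¹⁵)⁵ = e.
The smallest positive k with (t¹⁵)ᵏ = e is 5, so |⟨t¹⁵⟩| = 5.

Answer: 5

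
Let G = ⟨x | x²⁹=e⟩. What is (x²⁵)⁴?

Compute successive powers of (x²⁵), reducing at each step:
  (x²⁵)²: (x²⁵) · x²⁵ = x²¹
  (x²⁵)³: (x²¹) · x²⁵ = x¹⁷
  (x²⁵)⁴: (x¹⁷) · x²⁵ = x¹³

Answer: x¹³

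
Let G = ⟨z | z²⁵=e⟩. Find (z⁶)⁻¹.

The order of (z⁶) is 25 (smallest k with (z⁶)ᵏ = e), so (z⁶)⁻¹ = (z⁶)²⁴ = z¹⁹.
Check: (z⁶) · (z¹⁹) → (z⁶) · z¹⁹ = e, giving e as required.

Answer: z¹⁹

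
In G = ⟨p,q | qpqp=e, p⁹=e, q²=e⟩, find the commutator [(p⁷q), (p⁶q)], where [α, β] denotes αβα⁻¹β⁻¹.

[(p⁷q), (p⁶q)] = (p⁷q)·(p⁶q)·(p⁷q)⁻¹·(p⁶q)⁻¹.
  (p⁷q) · (p⁶q) = p
  p · (p⁷q) = p⁸q
  (p⁸q) · (p⁶q) = p²

Answer: p²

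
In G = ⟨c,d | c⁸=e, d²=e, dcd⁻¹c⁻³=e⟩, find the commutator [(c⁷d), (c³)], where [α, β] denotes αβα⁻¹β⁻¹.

[(c⁷d), (c³)] = (c⁷d)·(c³)·(c⁷d)⁻¹·(c³)⁻¹.
  (c⁷d) · (c³) = d
  d · (c³d) = c
  c · (c⁵) = c⁶

Answer: c⁶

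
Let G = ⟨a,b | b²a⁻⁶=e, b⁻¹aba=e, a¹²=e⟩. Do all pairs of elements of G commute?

a·b = ab but b·a = a⁵b⁻¹, so a·b ≠ b·a and G is not abelian.

Answer: No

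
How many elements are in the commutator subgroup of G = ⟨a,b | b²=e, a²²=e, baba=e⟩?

G' = [G, G] is generated by all commutators. The generator-pair commutators are: [a, b] = a².
The subgroup they normally generate is {e, a², a⁴, a⁶, a⁸, a¹⁰, a¹², a¹⁴, a¹⁶, a¹⁸, a²⁰}, of order 11.
Check: |G/G'| = 44/11 = 4 is the order of the abelianisation.

Answer: 11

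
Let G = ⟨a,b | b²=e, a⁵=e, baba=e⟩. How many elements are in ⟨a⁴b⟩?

|⟨a⁴b⟩| equals the order of a⁴b. Compute successive powers until reaching e:
  (a⁴b)¹ = a⁴b, (a⁴b)² = e.
The smallest positive k with (a⁴b)ᵏ = e is 2, so |⟨a⁴b⟩| = 2.

Answer: 2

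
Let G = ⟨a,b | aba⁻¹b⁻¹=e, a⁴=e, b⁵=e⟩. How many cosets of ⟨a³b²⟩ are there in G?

First find ord(a³b²) by computing successive powers:
  (a³b²)¹ = a³b², (a³b²)² = a²b⁴, (a³b²)³ = ab, (a³b²)⁴ = b³, (a³b²)⁵ = a³, (a³b²)⁶ = a²b², (a³b²)⁷ = ab⁴, (a³b²)⁸ = b, (a³b²)⁹ = a³b³, (a³b²)¹⁰ = a², (a³b²)¹¹ = ab², (a³b²)¹² = b⁴, (a³b²)¹³ = a³b, (a³b²)¹⁴ = a²b³, (a³b²)¹⁵ = a, (a³b²)¹⁶ = b², (a³b²)¹⁷ = a³b⁴, (a³b²)¹⁸ = a²b, (a³b²)¹⁹ = ab³, (a³b²)²⁰ = e.
So |⟨a³b²⟩| = ord(a³b²) = 20. With |G| = 20, by Lagrange [G : ⟨a³b²⟩] = 20/20 = 1.

Answer: 1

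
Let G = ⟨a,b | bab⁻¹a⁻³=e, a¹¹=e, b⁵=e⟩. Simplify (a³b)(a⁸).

Compute (a³b) · (a⁸) by multiplying left to right and reducing via the relations at each step:
  (a³b) · a⁸ = a⁵b

Answer: a⁵b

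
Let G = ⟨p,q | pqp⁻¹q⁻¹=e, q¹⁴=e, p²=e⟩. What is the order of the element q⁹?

Compute successive powers until reaching e:
  (q⁹)¹ = q⁹, (q⁹)² = q⁴, (q⁹)³ = q¹³, (q⁹)⁴ = q⁸, (q⁹)⁵ = q³, (q⁹)⁶ = q¹², (q⁹)⁷ = q⁷, (q⁹)⁸ = q², (q⁹)⁹ = q¹¹, (q⁹)¹⁰ = q⁶, (q⁹)¹¹ = q, (q⁹)¹² = q¹⁰, (q⁹)¹³ = q⁵, (q⁹)¹⁴ = e.
The smallest positive k with (q⁹)ᵏ = e is 14.

Answer: 14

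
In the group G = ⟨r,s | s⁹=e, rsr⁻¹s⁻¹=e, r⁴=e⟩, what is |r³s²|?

Compute successive powers until reaching e:
  (r³s²)¹ = r³s², (r³s²)² = r²s⁴, (r³s²)³ = rs⁶, (r³s²)⁴ = s⁸, (r³s²)⁵ = r³s, (r³s²)⁶ = r²s³, (r³s²)⁷ = rs⁵, (r³s²)⁸ = s⁷, (r³s²)⁹ = r³, (r³s²)¹⁰ = r²s², (r³s²)¹¹ = rs⁴, (r³s²)¹² = s⁶, (r³s²)¹³ = r³s⁸, (r³s²)¹⁴ = r²s, (r³s²)¹⁵ = rs³, (r³s²)¹⁶ = s⁵, (r³s²)¹⁷ = r³s⁷, (r³s²)¹⁸ = r², (r³s²)¹⁹ = rs², (r³s²)²⁰ = s⁴, (r³s²)²¹ = r³s⁶, (r³s²)²² = r²s⁸, (r³s²)²³ = rs, (r³s²)²⁴ = s³, (r³s²)²⁵ = r³s⁵, (r³s²)²⁶ = r²s⁷, (r³s²)²⁷ = r, (r³s²)²⁸ = s², (r³s²)²⁹ = r³s⁴, (r³s²)³⁰ = r²s⁶, (r³s²)³¹ = rs⁸, (r³s²)³² = s, (r³s²)³³ = r³s³, (r³s²)³⁴ = r²s⁵, (r³s²)³⁵ = rs⁷, (r³s²)³⁶ = e.
The smallest positive k with (r³s²)ᵏ = e is 36.

Answer: 36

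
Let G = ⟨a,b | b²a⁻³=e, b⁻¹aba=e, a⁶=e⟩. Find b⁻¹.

The order of b is 4 (smallest k with bᵏ = e), so b⁻¹ = b³ = b⁻¹.
Check: b · (b⁻¹) → b · b⁻¹ = e, giving e as required.

Answer: b⁻¹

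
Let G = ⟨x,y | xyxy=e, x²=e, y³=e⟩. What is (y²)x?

Compute (y²) · x by multiplying left to right and reducing via the relations at each step:
  (y²) · x = xy

Answer: xy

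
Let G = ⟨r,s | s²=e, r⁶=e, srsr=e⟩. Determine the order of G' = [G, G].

G' = [G, G] is generated by all commutators. The generator-pair commutators are: [r, s] = r².
The subgroup they normally generate is {e, r², r⁴}, of order 3.
Check: |G/G'| = 12/3 = 4 is the order of the abelianisation.

Answer: 3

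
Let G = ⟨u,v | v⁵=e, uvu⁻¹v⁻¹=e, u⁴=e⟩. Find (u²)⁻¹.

The order of (u²) is 2 (smallest k with (u²)ᵏ = e), so (u²)⁻¹ = (u²)¹ = u².
Check: (u²) · (u²) → (u²) · u² = e, giving e as required.

Answer: u²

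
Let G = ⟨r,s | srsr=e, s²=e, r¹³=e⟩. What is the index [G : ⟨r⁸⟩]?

First find ord(r⁸) by computing successive powers:
  (r⁸)¹ = r⁸, (r⁸)² = r³, (r⁸)³ = r¹¹, (r⁸)⁴ = r⁶, (r⁸)⁵ = r, (r⁸)⁶ = r⁹, (r⁸)⁷ = r⁴, (r⁸)⁸ = r¹², (r⁸)⁹ = r⁷, (r⁸)¹⁰ = r², (r⁸)¹¹ = r¹⁰, (r⁸)¹² = r⁵, (r⁸)¹³ = e.
So |⟨r⁸⟩| = ord(r⁸) = 13. With |G| = 26, by Lagrange [G : ⟨r⁸⟩] = 26/13 = 2.

Answer: 2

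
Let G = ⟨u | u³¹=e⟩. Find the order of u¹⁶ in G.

Compute successive powers until reaching e:
  (u¹⁶)¹ = u¹⁶, (u¹⁶)² = u, (u¹⁶)³ = u¹⁷, (u¹⁶)⁴ = u², (u¹⁶)⁵ = u¹⁸, (u¹⁶)⁶ = u³, (u¹⁶)⁷ = u¹⁹, (u¹⁶)⁸ = u⁴, (u¹⁶)⁹ = u²⁰, (u¹⁶)¹⁰ = u⁵, (u¹⁶)¹¹ = u²¹, (u¹⁶)¹² = u⁶, (u¹⁶)¹³ = u²², (u¹⁶)¹⁴ = u⁷, (u¹⁶)¹⁵ = u²³, (u¹⁶)¹⁶ = u⁸, (u¹⁶)¹⁷ = u²⁴, (u¹⁶)¹⁸ = u⁹, (u¹⁶)¹⁹ = u²⁵, (u¹⁶)²⁰ = u¹⁰, (u¹⁶)²¹ = u²⁶, (u¹⁶)²² = u¹¹, (u¹⁶)²³ = u²⁷, (u¹⁶)²⁴ = u¹², (u¹⁶)²⁵ = u²⁸, (u¹⁶)²⁶ = u¹³, (u¹⁶)²⁷ = u²⁹, (u¹⁶)²⁸ = u¹⁴, (u¹⁶)²⁹ = u³⁰, (u¹⁶)³⁰ = u¹⁵, (u¹⁶)³¹ = e.
The smallest positive k with (u¹⁶)ᵏ = e is 31.

Answer: 31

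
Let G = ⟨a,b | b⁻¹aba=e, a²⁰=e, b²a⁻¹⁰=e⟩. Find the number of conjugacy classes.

The conjugacy classes (representative and size) are:
  [e] (size 1), [a] (size 2), [a²] (size 2), [a³] (size 2), [a⁴] (size 2), [a⁵] (size 2), [a¹⁴] (size 2), [a⁷] (size 2), [a⁸] (size 2), [a¹¹] (size 2), [a¹⁰] (size 1), [a²b⁻¹] (size 10), [a⁹b] (size 10).
Class equation: 1 + 2 + 2 + 2 + 2 + 2 + 2 + 2 + 2 + 2 + 1 + 10 + 10 = 40 = |G|. So G has 13 conjugacy classes.

Answer: 13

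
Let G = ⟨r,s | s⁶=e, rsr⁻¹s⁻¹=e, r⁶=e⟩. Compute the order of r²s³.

Compute successive powers until reaching e:
  (r²s³)¹ = r²s³, (r²s³)² = r⁴, (r²s³)³ = s³, (r²s³)⁴ = r², (r²s³)⁵ = r⁴s³, (r²s³)⁶ = e.
The smallest positive k with (r²s³)ᵏ = e is 6.

Answer: 6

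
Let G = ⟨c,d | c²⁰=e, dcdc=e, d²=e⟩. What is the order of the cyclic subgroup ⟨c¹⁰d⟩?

|⟨c¹⁰d⟩| equals the order of c¹⁰d. Compute successive powers until reaching e:
  (c¹⁰d)¹ = c¹⁰d, (c¹⁰d)² = e.
The smallest positive k with (c¹⁰d)ᵏ = e is 2, so |⟨c¹⁰d⟩| = 2.

Answer: 2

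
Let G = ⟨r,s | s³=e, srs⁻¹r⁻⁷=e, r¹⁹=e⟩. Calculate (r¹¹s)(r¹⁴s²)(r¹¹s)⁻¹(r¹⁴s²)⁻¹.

[(r¹¹s), (r¹⁴s²)] = (r¹¹s)·(r¹⁴s²)·(r¹¹s)⁻¹·(r¹⁴s²)⁻¹.
  (r¹¹s) · (r¹⁴s²) = r¹⁴
  (r¹⁴) · (r¹²s²) = r⁷s²
  (r⁷s²) · (r¹⁶s) = r¹²

Answer: r¹²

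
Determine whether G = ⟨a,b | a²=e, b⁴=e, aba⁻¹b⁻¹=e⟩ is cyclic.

|G| = 8, but the maximum element order in G is 4 < 8. No single element generates all of G, so G is not cyclic.

Answer: No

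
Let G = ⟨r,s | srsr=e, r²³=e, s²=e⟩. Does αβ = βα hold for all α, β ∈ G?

r·s = rs but s·r = r²²s, so r·s ≠ s·r and G is not abelian.

Answer: No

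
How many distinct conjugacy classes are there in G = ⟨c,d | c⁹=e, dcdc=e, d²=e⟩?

The conjugacy classes (representative and size) are:
  [e] (size 1), [c⁸] (size 2), [c⁷] (size 2), [c⁶] (size 2), [c⁵] (size 2), [c⁴d] (size 9).
Class equation: 1 + 2 + 2 + 2 + 2 + 9 = 18 = |G|. So G has 6 conjugacy classes.

Answer: 6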